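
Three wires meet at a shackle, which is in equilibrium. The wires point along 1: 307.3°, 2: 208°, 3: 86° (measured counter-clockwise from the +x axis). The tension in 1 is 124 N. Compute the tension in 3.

Resolve: ΣF_x = 124 cos 307.3° + T_2 cos 208° + T_3 cos 86° = 0.
        ΣF_y = 124 sin 307.3° + T_2 sin 208° + T_3 sin 86° = 0.
The known terms sum to (75.14, -98.64) N, so -0.8829 T_2 + 0.0698 T_3 = -75.14 and -0.4695 T_2 + 0.9976 T_3 = 98.64.
Solving simultaneously: T_2 = 96.50 N, T_3 = 144.3 N.

T_3 ≈ 144 N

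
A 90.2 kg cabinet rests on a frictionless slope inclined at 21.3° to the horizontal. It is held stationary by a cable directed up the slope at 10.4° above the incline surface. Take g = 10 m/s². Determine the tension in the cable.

Take axes along and perpendicular to the incline. Weight components: W sin 21.3° = 327.7 N down-slope, W cos 21.3° = 840.4 N into the surface.
Along incline: T cos 10.4° = W sin 21.3° → T = 333.1 N.
Perpendicular: N = W cos 21.3° − T sin 10.4° = 780.2 N.

T ≈ 333 N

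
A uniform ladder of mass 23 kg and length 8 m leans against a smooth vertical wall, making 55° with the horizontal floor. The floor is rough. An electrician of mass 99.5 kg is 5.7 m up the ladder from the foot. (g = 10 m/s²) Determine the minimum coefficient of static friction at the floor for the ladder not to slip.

μ_min ≈ 0.471

ΣF_y = 0: N_floor = 23×10 + 99.5×10 = 1225 N.
Torques about the foot: N_wall · 8 sin 55° = 23×10×4 cos 55° + 99.5×10×5.7 cos 55° → N_wall = 576.93 N.
ΣF_x = 0: f_floor = N_wall = 576.93 N.
μ_min = f_floor / N_floor = 576.93 / 1225 = 0.471.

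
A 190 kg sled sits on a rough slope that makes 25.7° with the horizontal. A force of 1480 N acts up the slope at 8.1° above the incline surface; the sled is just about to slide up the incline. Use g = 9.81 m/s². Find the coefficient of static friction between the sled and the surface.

μ ≈ 0.447

On the verge of sliding up the incline, friction is at its maximum μN and acts down the slope.
Perpendicular to incline: N = W cos 25.7° − P sin 8.1° = 1680 − 208.5 = 1471 N.
Along incline: P cos 8.1° − μN = W sin 25.7° → μ = −(W sin 25.7° − P cos 8.1°) / N = 0.4466.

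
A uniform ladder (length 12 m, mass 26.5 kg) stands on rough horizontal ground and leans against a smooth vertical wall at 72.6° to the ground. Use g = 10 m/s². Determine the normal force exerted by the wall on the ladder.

N_wall ≈ 41.5 N

Torques about the foot: N_wall · 12 sin 72.6° = 26.5×10×6 cos 72.6° → N_wall = 41.523 N.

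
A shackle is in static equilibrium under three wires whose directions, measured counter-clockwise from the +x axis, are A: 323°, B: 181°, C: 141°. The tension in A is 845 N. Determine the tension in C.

Resolve: ΣF_x = 845 cos 323° + T_B cos 181° + T_C cos 141° = 0.
        ΣF_y = 845 sin 323° + T_B sin 181° + T_C sin 141° = 0.
The known terms sum to (674.8, -508.5) N, so -0.9998 T_B − 0.7771 T_C = -674.8 and -0.0175 T_B + 0.6293 T_C = 508.5.
Solving simultaneously: T_B = 45.88 N, T_C = 809.3 N.

T_C ≈ 809 N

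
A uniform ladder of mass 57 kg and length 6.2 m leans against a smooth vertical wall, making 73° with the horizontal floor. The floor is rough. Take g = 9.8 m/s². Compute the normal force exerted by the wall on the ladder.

N_wall ≈ 85.4 N

Torques about the foot: N_wall · 6.2 sin 73° = 57×9.8×3.1 cos 73° → N_wall = 85.391 N.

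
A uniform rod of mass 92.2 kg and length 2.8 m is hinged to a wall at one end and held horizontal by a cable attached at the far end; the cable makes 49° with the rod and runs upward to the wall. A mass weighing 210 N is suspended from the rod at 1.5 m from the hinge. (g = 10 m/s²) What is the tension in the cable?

Take torques about the hinge: T sin 49° · 2.8 = 92.2×10×1.4 + 210×1.5 = 1605.8 N·m.
So T = 1605.8 / (0.7547 × 2.8) = 759.89 N.

T ≈ 760 N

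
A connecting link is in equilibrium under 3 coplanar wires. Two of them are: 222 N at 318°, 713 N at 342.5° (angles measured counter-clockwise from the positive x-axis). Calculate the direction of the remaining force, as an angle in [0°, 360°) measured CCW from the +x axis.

Sum the known components: ΣF_x = 845 N, ΣF_y = -363 N.
For equilibrium the remaining force must supply (−ΣF_x, −ΣF_y) = (-845, 363) N.
Magnitude = √((-845)² + (363)²) = 919.6 N; direction = atan2(363, -845) = 156.8°.

θ ≈ 157°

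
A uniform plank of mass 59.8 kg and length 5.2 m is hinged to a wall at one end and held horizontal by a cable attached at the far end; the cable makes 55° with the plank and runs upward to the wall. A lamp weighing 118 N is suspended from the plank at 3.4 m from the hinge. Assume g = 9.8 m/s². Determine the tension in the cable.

T ≈ 452 N

Take torques about the hinge: T sin 55° · 5.2 = 59.8×9.8×2.6 + 118×3.4 = 1924.9 N·m.
So T = 1924.9 / (0.8192 × 5.2) = 451.9 N.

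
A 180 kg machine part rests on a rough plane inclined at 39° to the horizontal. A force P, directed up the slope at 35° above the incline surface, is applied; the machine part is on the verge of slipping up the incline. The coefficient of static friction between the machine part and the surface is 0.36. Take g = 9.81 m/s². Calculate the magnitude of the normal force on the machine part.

On the verge of sliding up the incline, friction equals μN and acts down the slope.
Perpendicular: N + P sin 35° = W cos 39° = 1372 N.
Along incline: P cos 35° = W sin 39° + μN  with W sin 39° = 1111 N.
Solving the pair for P and N: P = 1565 N, N = 474.6 N (and f = μN = 170.8 N).

N ≈ 475 N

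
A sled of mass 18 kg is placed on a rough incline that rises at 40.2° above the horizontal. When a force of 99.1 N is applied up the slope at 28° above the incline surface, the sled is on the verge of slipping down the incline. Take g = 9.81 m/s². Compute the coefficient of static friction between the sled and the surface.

μ ≈ 0.300

On the verge of sliding down the incline, friction is at its maximum μN and acts up the slope.
Perpendicular to incline: N = W cos 40.2° − P sin 28° = 134.9 − 46.52 = 88.35 N.
Along incline: P cos 28° + μN = W sin 40.2° → μ = (W sin 40.2° − P cos 28°) / N = 0.2997.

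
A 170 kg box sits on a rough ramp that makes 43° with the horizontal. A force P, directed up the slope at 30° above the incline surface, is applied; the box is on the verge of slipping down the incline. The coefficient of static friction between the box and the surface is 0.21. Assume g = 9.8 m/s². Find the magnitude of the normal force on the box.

On the verge of sliding down the incline, friction equals μN and acts up the slope.
Perpendicular: N + P sin 30° = W cos 43° = 1218 N.
Along incline: P cos 30° + μN = W sin 43° with W sin 43° = 1136 N.
Solving the pair for P and N: P = 1157 N, N = 640 N (and f = μN = 134.4 N).

N ≈ 640 N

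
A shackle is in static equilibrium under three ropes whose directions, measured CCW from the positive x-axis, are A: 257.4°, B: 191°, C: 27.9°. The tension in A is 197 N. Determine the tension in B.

Resolve: ΣF_x = 197 cos 257.4° + T_B cos 191° + T_C cos 27.9° = 0.
        ΣF_y = 197 sin 257.4° + T_B sin 191° + T_C sin 27.9° = 0.
The known terms sum to (-42.97, -192.3) N, so -0.9816 T_B + 0.8838 T_C = 42.97 and -0.1908 T_B + 0.4679 T_C = 192.3.
Solving simultaneously: T_B = 515.3 N, T_C = 621 N.

T_B ≈ 515 N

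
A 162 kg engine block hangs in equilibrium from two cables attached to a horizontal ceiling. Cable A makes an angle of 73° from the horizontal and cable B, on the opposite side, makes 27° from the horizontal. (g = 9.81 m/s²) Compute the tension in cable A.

T_A ≈ 1440 N

Weight W = 162 × 9.81 = 1589 N acts straight down.
Horizontal: T_A cos 73° = T_B cos 27°  →  T_B = 0.3281 T_A.
Vertical: T_A sin 73° + T_B sin 27° = 1589.
Substituting the horizontal relation into the vertical equation gives 1.105 T_A = 1589, so T_A = 1438 N.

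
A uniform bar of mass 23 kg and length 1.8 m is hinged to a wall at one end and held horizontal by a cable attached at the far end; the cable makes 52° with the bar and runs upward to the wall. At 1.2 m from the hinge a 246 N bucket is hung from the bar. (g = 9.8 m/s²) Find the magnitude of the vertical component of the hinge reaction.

Take torques about the hinge: T sin 52° · 1.8 = 23×9.8×0.9 + 246×1.2 = 498.06 N·m.
So T = 498.06 / (0.7880 × 1.8) = 351.14 N.
ΣF_y = 0: H_y = (23×9.8 + 246) − T sin 52° = 471.4 − 276.7 = 194.7 N.

|H_y| ≈ 195 N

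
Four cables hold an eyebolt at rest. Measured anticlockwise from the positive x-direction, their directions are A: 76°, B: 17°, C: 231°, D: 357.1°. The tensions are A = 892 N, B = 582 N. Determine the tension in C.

T_C ≈ 1330 N

Resolve: ΣF_x = 892 cos 76° + 582 cos 17° + T_C cos 231° + T_D cos 357.1° = 0.
        ΣF_y = 892 sin 76° + 582 sin 17° + T_C sin 231° + T_D sin 357.1° = 0.
The known terms sum to (772.4, 1036) N, so -0.6293 T_C + 0.9987 T_D = -772.4 and -0.7771 T_C − 0.0506 T_D = -1036.
Solving simultaneously: T_C = 1328 N, T_D = 63.77 N.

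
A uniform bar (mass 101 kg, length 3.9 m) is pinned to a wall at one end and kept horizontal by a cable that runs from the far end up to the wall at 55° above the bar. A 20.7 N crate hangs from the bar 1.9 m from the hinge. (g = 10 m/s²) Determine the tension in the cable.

Take torques about the hinge: T sin 55° · 3.9 = 101×10×1.95 + 20.7×1.9 = 2008.8 N·m.
So T = 2008.8 / (0.8192 × 3.9) = 628.8 N.

T ≈ 629 N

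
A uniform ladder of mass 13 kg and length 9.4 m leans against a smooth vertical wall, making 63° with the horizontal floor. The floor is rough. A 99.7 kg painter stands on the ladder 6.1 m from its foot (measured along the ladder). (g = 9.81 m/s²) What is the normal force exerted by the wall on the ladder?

Torques about the foot: N_wall · 9.4 sin 63° = 13×9.81×4.7 cos 63° + 99.7×9.81×6.1 cos 63° → N_wall = 355.88 N.

N_wall ≈ 356 N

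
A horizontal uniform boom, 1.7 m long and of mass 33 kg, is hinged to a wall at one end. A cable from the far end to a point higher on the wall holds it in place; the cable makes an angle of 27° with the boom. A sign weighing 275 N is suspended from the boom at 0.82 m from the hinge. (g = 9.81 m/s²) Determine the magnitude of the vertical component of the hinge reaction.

|H_y| ≈ 304 N

Take torques about the hinge: T sin 27° · 1.7 = 33×9.81×0.85 + 275×0.82 = 500.67 N·m.
So T = 500.67 / (0.4540 × 1.7) = 648.72 N.
ΣF_y = 0: H_y = (33×9.81 + 275) − T sin 27° = 598.73 − 294.51 = 304.22 N.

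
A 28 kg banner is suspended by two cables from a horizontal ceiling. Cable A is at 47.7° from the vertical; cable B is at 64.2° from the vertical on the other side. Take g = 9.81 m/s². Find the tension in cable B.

T_B ≈ 219 N

Angles from the horizontal: cable A is 90° − 47.7° = 42.3°, cable B is 90° − 64.2° = 25.8°.
Weight W = 28 × 9.81 = 274.7 N acts straight down.
Horizontal: T_A cos 42.3° = T_B cos 25.8°  →  T_A = 1.217 T_B.
Vertical: T_A sin 42.3° + T_B sin 25.8° = 274.7.
Substituting the horizontal relation into the vertical equation gives 1.254 T_B = 274.7, so T_B = 219 N.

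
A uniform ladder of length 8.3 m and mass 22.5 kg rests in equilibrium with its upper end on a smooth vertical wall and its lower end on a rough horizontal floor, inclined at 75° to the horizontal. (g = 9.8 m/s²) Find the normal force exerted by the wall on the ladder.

Torques about the foot: N_wall · 8.3 sin 75° = 22.5×9.8×4.15 cos 75° → N_wall = 29.541 N.

N_wall ≈ 29.5 N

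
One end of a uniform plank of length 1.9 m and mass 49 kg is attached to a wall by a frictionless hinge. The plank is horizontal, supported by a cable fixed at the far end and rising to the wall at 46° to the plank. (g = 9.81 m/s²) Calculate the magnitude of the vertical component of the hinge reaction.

Take torques about the hinge: T sin 46° · 1.9 = 49×9.81×0.95 = 456.66 N·m.
So T = 456.66 / (0.7193 × 1.9) = 334.12 N.
ΣF_y = 0: H_y = (49×9.81) − T sin 46° = 480.69 − 240.34 = 240.34 N.

|H_y| ≈ 240 N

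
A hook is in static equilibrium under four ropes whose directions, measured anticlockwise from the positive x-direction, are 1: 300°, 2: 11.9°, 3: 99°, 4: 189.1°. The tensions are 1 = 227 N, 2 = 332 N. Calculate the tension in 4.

Resolve: ΣF_x = 227 cos 300° + 332 cos 11.9° + T_3 cos 99° + T_4 cos 189.1° = 0.
        ΣF_y = 227 sin 300° + 332 sin 11.9° + T_3 sin 99° + T_4 sin 189.1° = 0.
The known terms sum to (438.4, -128.1) N, so -0.1564 T_3 − 0.9874 T_4 = -438.4 and 0.9877 T_3 − 0.1582 T_4 = 128.1.
Solving simultaneously: T_3 = 195.8 N, T_4 = 412.9 N.

T_4 ≈ 413 N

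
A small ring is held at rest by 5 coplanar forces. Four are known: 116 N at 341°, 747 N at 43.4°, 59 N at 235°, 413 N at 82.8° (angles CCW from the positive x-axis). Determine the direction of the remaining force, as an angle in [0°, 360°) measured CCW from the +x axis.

Sum the known components: ΣF_x = 670.4 N, ΣF_y = 836.9 N.
For equilibrium the remaining force must supply (−ΣF_x, −ΣF_y) = (-670.4, -836.9) N.
Magnitude = √((-670.4)² + (-836.9)²) = 1072 N; direction = atan2(-836.9, -670.4) = 231.3°.

θ ≈ 231°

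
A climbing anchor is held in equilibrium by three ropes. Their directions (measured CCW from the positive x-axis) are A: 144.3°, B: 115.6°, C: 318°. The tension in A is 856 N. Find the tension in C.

T_C ≈ 1080 N

Resolve: ΣF_x = 856 cos 144.3° + T_B cos 115.6° + T_C cos 318° = 0.
        ΣF_y = 856 sin 144.3° + T_B sin 115.6° + T_C sin 318° = 0.
The known terms sum to (-695.1, 499.5) N, so -0.4321 T_B + 0.7431 T_C = 695.1 and 0.9018 T_B − 0.6691 T_C = -499.5.
Solving simultaneously: T_B = 246.5 N, T_C = 1079 N.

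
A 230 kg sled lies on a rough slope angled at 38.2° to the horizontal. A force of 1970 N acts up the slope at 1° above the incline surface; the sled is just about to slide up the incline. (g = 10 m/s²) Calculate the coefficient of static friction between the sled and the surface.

On the verge of sliding up the incline, friction is at its maximum μN and acts down the slope.
Perpendicular to incline: N = W cos 38.2° − P sin 1° = 1807 − 34.38 = 1773 N.
Along incline: P cos 1° − μN = W sin 38.2° → μ = −(W sin 38.2° − P cos 1°) / N = 0.3087.

μ ≈ 0.309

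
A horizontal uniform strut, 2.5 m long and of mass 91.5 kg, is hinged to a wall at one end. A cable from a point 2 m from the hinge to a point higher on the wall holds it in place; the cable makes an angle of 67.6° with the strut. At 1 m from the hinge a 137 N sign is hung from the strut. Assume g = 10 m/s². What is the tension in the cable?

T ≈ 693 N

Take torques about the hinge: T sin 67.6° · 2 = 91.5×10×1.25 + 137×1 = 1280.8 N·m.
So T = 1280.8 / (0.9245 × 2) = 692.64 N.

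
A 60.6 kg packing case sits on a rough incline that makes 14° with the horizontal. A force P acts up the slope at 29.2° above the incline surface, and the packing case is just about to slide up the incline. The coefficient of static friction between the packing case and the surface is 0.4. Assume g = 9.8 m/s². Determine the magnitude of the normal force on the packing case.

N ≈ 405 N

On the verge of sliding up the incline, friction equals μN and acts down the slope.
Perpendicular: N + P sin 29.2° = W cos 14° = 576.2 N.
Along incline: P cos 29.2° = W sin 14° + μN  with W sin 14° = 143.7 N.
Solving the pair for P and N: P = 350.3 N, N = 405.3 N (and f = μN = 162.1 N).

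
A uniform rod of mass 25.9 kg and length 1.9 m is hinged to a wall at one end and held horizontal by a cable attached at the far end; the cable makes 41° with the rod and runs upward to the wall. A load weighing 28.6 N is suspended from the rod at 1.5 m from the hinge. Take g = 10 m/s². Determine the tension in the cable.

Take torques about the hinge: T sin 41° · 1.9 = 25.9×10×0.95 + 28.6×1.5 = 288.95 N·m.
So T = 288.95 / (0.6561 × 1.9) = 231.81 N.

T ≈ 232 N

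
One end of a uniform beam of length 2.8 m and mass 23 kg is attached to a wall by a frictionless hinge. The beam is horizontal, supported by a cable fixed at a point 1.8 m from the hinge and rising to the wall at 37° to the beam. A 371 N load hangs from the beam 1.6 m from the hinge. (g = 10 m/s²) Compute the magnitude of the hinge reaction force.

Take torques about the hinge: T sin 37° · 1.8 = 23×10×1.4 + 371×1.6 = 915.6 N·m.
So T = 915.6 / (0.6018 × 1.8) = 845.22 N.
ΣF_x = 0: H_x = T cos 37° = 675.02 N.
ΣF_y = 0: H_y = (23×10 + 371) − T sin 37° = 601 − 508.67 = 92.333 N.
|H| = √(H_x² + H_y²) = √((675.02)² + (92.333)²) = 681.31 N.

|H| ≈ 681 N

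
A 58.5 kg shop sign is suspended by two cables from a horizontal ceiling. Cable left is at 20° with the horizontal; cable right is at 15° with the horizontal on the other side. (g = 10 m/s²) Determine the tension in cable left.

T_left ≈ 985 N

Weight W = 58.5 × 10 = 585 N acts straight down.
Horizontal: T_left cos 20° = T_right cos 15°  →  T_right = 0.9728 T_left.
Vertical: T_left sin 20° + T_right sin 15° = 585.
Substituting the horizontal relation into the vertical equation gives 0.5938 T_left = 585, so T_left = 985.2 N.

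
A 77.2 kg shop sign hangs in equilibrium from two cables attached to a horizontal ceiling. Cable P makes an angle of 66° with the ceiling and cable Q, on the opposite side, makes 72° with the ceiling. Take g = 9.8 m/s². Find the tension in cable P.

Weight W = 77.2 × 9.8 = 756.6 N acts straight down.
Horizontal: T_P cos 66° = T_Q cos 72°  →  T_Q = 1.316 T_P.
Vertical: T_P sin 66° + T_Q sin 72° = 756.6.
Substituting the horizontal relation into the vertical equation gives 2.165 T_P = 756.6, so T_P = 349.4 N.

T_P ≈ 349 N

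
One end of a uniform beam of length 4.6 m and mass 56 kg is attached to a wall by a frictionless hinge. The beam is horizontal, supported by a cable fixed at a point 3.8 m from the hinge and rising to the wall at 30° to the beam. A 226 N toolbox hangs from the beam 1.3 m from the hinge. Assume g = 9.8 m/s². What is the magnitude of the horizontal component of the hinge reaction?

H_x ≈ 709 N

Take torques about the hinge: T sin 30° · 3.8 = 56×9.8×2.3 + 226×1.3 = 1556 N·m.
So T = 1556 / (0.5000 × 3.8) = 818.97 N.
ΣF_x = 0: H_x = T cos 30° = 709.25 N.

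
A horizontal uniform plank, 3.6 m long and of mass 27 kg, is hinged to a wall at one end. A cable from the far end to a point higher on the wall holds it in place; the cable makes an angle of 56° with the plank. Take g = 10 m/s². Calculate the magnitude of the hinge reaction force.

Take torques about the hinge: T sin 56° · 3.6 = 27×10×1.8 = 486 N·m.
So T = 486 / (0.8290 × 3.6) = 162.84 N.
ΣF_x = 0: H_x = T cos 56° = 91.059 N.
ΣF_y = 0: H_y = (27×10) − T sin 56° = 270 − 135 = 135 N.
|H| = √(H_x² + H_y²) = √((91.059)² + (135)²) = 162.84 N.

|H| ≈ 163 N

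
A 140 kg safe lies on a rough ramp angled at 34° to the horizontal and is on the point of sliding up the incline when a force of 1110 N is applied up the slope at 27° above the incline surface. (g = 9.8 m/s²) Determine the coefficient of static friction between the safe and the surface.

On the verge of sliding up the incline, friction is at its maximum μN and acts down the slope.
Perpendicular to incline: N = W cos 34° − P sin 27° = 1137 − 503.9 = 633.5 N.
Along incline: P cos 27° − μN = W sin 34° → μ = −(W sin 34° − P cos 27°) / N = 0.3501.

μ ≈ 0.350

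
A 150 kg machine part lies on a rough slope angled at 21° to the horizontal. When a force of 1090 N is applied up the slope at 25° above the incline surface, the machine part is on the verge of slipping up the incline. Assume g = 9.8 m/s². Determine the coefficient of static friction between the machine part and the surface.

On the verge of sliding up the incline, friction is at its maximum μN and acts down the slope.
Perpendicular to incline: N = W cos 21° − P sin 25° = 1372 − 460.7 = 911.7 N.
Along incline: P cos 25° − μN = W sin 21° → μ = −(W sin 21° − P cos 25°) / N = 0.5057.

μ ≈ 0.506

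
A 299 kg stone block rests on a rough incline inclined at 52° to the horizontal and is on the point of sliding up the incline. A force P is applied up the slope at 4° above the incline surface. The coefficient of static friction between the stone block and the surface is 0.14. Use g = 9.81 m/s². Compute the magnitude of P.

On the verge of sliding up the incline, friction equals μN and acts down the slope.
Perpendicular: N + P sin 4° = W cos 52° = 1806 N.
Along incline: P cos 4° = W sin 52° + μN  with W sin 52° = 2311 N.
Solving the pair for P and N: P = 2546 N, N = 1628 N (and f = μN = 228 N).

P ≈ 2550 N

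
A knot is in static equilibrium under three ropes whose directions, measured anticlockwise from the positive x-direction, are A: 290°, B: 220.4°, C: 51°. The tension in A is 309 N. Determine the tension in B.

T_B ≈ 1440 N

Resolve: ΣF_x = 309 cos 290° + T_B cos 220.4° + T_C cos 51° = 0.
        ΣF_y = 309 sin 290° + T_B sin 220.4° + T_C sin 51° = 0.
The known terms sum to (105.7, -290.4) N, so -0.7615 T_B + 0.6293 T_C = -105.7 and -0.6481 T_B + 0.7771 T_C = 290.4.
Solving simultaneously: T_B = 1440 N, T_C = 1574 N.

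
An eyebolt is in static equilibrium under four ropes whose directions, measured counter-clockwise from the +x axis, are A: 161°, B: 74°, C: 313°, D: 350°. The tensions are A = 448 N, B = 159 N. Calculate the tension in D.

T_D ≈ 123 N

Resolve: ΣF_x = 448 cos 161° + 159 cos 74° + T_C cos 313° + T_D cos 350° = 0.
        ΣF_y = 448 sin 161° + 159 sin 74° + T_C sin 313° + T_D sin 350° = 0.
The known terms sum to (-379.8, 298.7) N, so 0.6820 T_C + 0.9848 T_D = 379.8 and -0.7314 T_C − 0.1736 T_D = -298.7.
Solving simultaneously: T_C = 379.2 N, T_D = 123 N.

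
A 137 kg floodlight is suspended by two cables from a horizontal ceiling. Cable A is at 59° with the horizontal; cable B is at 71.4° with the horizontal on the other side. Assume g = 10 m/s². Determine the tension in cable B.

Weight W = 137 × 10 = 1370 N acts straight down.
Horizontal: T_A cos 59° = T_B cos 71.4°  →  T_A = 0.6193 T_B.
Vertical: T_A sin 59° + T_B sin 71.4° = 1370.
Substituting the horizontal relation into the vertical equation gives 1.479 T_B = 1370, so T_B = 926.5 N.

T_B ≈ 927 N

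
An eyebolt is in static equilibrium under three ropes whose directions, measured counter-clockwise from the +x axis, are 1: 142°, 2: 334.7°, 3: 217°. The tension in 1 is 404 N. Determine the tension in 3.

T_3 ≈ 100 N

Resolve: ΣF_x = 404 cos 142° + T_2 cos 334.7° + T_3 cos 217° = 0.
        ΣF_y = 404 sin 142° + T_2 sin 334.7° + T_3 sin 217° = 0.
The known terms sum to (-318.4, 248.7) N, so 0.9041 T_2 − 0.7986 T_3 = 318.4 and -0.4274 T_2 − 0.6018 T_3 = -248.7.
Solving simultaneously: T_2 = 440.7 N, T_3 = 100.3 N.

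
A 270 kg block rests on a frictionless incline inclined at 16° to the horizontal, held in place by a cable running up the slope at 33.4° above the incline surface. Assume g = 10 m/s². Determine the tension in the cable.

T ≈ 891 N

Take axes along and perpendicular to the incline. Weight components: W sin 16° = 744.2 N down-slope, W cos 16° = 2595 N into the surface.
Along incline: T cos 33.4° = W sin 16° → T = 891.4 N.
Perpendicular: N = W cos 16° − T sin 33.4° = 2105 N.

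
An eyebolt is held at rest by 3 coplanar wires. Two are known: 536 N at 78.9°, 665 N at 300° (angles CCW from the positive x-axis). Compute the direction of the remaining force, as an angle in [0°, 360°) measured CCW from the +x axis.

Sum the known components: ΣF_x = 435.7 N, ΣF_y = -49.93 N.
For equilibrium the remaining force must supply (−ΣF_x, −ΣF_y) = (-435.7, 49.93) N.
Magnitude = √((-435.7)² + (49.93)²) = 438.5 N; direction = atan2(49.93, -435.7) = 173.5°.

θ ≈ 173°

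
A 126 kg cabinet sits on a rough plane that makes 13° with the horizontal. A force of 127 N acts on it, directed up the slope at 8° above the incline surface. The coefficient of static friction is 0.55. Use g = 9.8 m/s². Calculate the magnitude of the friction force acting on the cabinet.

f ≈ 152 N

Axes along / perpendicular to the incline. W sin 13° = 277.8 N down-slope; W cos 13° = 1203 N into the surface.
Perpendicular: N = W cos 13° − P sin 8° = 1203 − 17.67 = 1185 N.
Along incline: P cos 8° + f = W sin 13° (friction acts up-slope) → f = 277.8 − 125.8 = 152 N.
|f| = 152 N ≤ μN = 652 N, so the cabinet is indeed static.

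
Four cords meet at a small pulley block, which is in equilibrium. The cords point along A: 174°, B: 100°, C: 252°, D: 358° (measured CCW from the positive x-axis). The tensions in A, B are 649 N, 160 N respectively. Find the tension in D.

Resolve: ΣF_x = 649 cos 174° + 160 cos 100° + T_C cos 252° + T_D cos 358° = 0.
        ΣF_y = 649 sin 174° + 160 sin 100° + T_C sin 252° + T_D sin 358° = 0.
The known terms sum to (-673.2, 225.4) N, so -0.3090 T_C + 0.9994 T_D = 673.2 and -0.9511 T_C − 0.0349 T_D = -225.4.
Solving simultaneously: T_C = 209.9 N, T_D = 738.5 N.

T_D ≈ 739 N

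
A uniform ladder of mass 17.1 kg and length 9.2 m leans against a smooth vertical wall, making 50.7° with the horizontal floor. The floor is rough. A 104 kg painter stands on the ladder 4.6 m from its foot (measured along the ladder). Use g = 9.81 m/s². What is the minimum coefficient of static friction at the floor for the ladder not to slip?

μ_min ≈ 0.409

ΣF_y = 0: N_floor = 17.1×9.81 + 104×9.81 = 1188 N.
Torques about the foot: N_wall · 9.2 sin 50.7° = 17.1×9.81×4.6 cos 50.7° + 104×9.81×4.6 cos 50.7° → N_wall = 486.18 N.
ΣF_x = 0: f_floor = N_wall = 486.18 N.
μ_min = f_floor / N_floor = 486.18 / 1188 = 0.4092.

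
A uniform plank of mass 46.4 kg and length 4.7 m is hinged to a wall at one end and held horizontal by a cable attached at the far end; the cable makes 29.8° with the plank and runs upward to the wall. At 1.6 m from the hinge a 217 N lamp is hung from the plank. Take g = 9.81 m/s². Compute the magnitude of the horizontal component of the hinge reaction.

Take torques about the hinge: T sin 29.8° · 4.7 = 46.4×9.81×2.35 + 217×1.6 = 1416.9 N·m.
So T = 1416.9 / (0.4970 × 4.7) = 606.6 N.
ΣF_x = 0: H_x = T cos 29.8° = 526.39 N.

H_x ≈ 526 N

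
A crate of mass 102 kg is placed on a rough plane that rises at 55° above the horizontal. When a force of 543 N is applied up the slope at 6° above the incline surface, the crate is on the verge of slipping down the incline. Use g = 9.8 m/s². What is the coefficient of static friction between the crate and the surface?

μ ≈ 0.540

On the verge of sliding down the incline, friction is at its maximum μN and acts up the slope.
Perpendicular to incline: N = W cos 55° − P sin 6° = 573.3 − 56.76 = 516.6 N.
Along incline: P cos 6° + μN = W sin 55° → μ = (W sin 55° − P cos 6°) / N = 0.5397.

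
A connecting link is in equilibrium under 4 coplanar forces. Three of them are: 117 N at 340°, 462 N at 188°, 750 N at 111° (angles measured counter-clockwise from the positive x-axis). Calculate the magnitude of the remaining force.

Sum the known components: ΣF_x = -616.3 N, ΣF_y = 595.9 N.
For equilibrium the remaining force must supply (−ΣF_x, −ΣF_y) = (616.3, -595.9) N.
Magnitude = √((616.3)² + (-595.9)²) = 857.3 N; direction = atan2(-595.9, 616.3) = 316.0°.

F ≈ 857 N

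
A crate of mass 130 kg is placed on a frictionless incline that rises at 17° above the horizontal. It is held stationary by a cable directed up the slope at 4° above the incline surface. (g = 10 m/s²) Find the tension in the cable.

Take axes along and perpendicular to the incline. Weight components: W sin 17° = 380.1 N down-slope, W cos 17° = 1243 N into the surface.
Along incline: T cos 4° = W sin 17° → T = 381 N.
Perpendicular: N = W cos 17° − T sin 4° = 1217 N.

T ≈ 381 N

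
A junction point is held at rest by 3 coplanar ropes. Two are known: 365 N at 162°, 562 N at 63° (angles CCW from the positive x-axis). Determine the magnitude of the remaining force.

Sum the known components: ΣF_x = -91.99 N, ΣF_y = 613.5 N.
For equilibrium the remaining force must supply (−ΣF_x, −ΣF_y) = (91.99, -613.5) N.
Magnitude = √((91.99)² + (-613.5)²) = 620.4 N; direction = atan2(-613.5, 91.99) = 278.5°.

F ≈ 620 N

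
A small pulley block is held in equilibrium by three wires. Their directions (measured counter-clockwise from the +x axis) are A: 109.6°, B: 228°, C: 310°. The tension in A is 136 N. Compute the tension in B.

Resolve: ΣF_x = 136 cos 109.6° + T_B cos 228° + T_C cos 310° = 0.
        ΣF_y = 136 sin 109.6° + T_B sin 228° + T_C sin 310° = 0.
The known terms sum to (-45.62, 128.1) N, so -0.6691 T_B + 0.6428 T_C = 45.62 and -0.7431 T_B − 0.7660 T_C = -128.1.
Solving simultaneously: T_B = 47.87 N, T_C = 120.8 N.

T_B ≈ 47.9 N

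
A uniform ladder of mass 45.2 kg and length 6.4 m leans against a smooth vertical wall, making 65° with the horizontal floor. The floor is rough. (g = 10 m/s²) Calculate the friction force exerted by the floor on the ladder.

Torques about the foot: N_wall · 6.4 sin 65° = 45.2×10×3.2 cos 65° → N_wall = 105.39 N.
ΣF_x = 0: f_floor = N_wall = 105.39 N.

f ≈ 105 N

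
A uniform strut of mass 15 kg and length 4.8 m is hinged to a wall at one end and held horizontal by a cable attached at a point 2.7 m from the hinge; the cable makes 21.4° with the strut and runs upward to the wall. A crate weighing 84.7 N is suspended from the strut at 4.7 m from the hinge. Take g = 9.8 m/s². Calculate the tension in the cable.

Take torques about the hinge: T sin 21.4° · 2.7 = 15×9.8×2.4 + 84.7×4.7 = 750.89 N·m.
So T = 750.89 / (0.3649 × 2.7) = 762.2 N.

T ≈ 762 N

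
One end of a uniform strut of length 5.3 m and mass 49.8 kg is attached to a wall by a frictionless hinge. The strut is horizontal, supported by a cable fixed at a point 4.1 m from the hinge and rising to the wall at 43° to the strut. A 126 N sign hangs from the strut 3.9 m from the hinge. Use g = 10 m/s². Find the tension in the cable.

T ≈ 648 N

Take torques about the hinge: T sin 43° · 4.1 = 49.8×10×2.65 + 126×3.9 = 1811.1 N·m.
So T = 1811.1 / (0.6820 × 4.1) = 647.7 N.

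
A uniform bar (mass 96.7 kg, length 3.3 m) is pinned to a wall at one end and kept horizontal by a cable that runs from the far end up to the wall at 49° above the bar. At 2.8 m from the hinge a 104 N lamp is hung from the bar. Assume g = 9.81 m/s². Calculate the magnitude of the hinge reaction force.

Take torques about the hinge: T sin 49° · 3.3 = 96.7×9.81×1.65 + 104×2.8 = 1856.4 N·m.
So T = 1856.4 / (0.7547 × 3.3) = 745.39 N.
ΣF_x = 0: H_x = T cos 49° = 489.02 N.
ΣF_y = 0: H_y = (96.7×9.81 + 104) − T sin 49° = 1052.6 − 562.56 = 490.07 N.
|H| = √(H_x² + H_y²) = √((489.02)² + (490.07)²) = 692.32 N.

|H| ≈ 692 N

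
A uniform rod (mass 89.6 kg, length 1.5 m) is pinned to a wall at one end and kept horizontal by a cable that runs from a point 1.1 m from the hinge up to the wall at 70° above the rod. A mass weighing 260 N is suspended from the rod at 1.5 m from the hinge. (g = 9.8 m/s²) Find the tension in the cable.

T ≈ 1010 N

Take torques about the hinge: T sin 70° · 1.1 = 89.6×9.8×0.75 + 260×1.5 = 1048.6 N·m.
So T = 1048.6 / (0.9397 × 1.1) = 1014.4 N.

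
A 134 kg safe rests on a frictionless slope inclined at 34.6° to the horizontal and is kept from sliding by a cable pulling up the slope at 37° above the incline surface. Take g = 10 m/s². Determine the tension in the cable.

T ≈ 953 N

Take axes along and perpendicular to the incline. Weight components: W sin 34.6° = 760.9 N down-slope, W cos 34.6° = 1103 N into the surface.
Along incline: T cos 37° = W sin 34.6° → T = 952.8 N.
Perpendicular: N = W cos 34.6° − T sin 37° = 529.6 N.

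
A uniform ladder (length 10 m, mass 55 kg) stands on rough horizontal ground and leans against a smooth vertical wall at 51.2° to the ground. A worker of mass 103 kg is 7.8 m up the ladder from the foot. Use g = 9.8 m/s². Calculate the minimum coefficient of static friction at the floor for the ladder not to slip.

μ_min ≈ 0.549

ΣF_y = 0: N_floor = 55×9.8 + 103×9.8 = 1548.4 N.
Torques about the foot: N_wall · 10 sin 51.2° = 55×9.8×5 cos 51.2° + 103×9.8×7.8 cos 51.2° → N_wall = 849.71 N.
ΣF_x = 0: f_floor = N_wall = 849.71 N.
μ_min = f_floor / N_floor = 849.71 / 1548.4 = 0.5488.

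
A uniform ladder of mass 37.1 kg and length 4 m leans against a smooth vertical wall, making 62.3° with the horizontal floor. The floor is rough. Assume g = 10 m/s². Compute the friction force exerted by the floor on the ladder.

Torques about the foot: N_wall · 4 sin 62.3° = 37.1×10×2 cos 62.3° → N_wall = 97.39 N.
ΣF_x = 0: f_floor = N_wall = 97.39 N.

f ≈ 97.4 N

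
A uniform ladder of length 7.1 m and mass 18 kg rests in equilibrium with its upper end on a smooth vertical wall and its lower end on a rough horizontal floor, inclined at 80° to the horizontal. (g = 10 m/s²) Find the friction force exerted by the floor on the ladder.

f ≈ 15.9 N

Torques about the foot: N_wall · 7.1 sin 80° = 18×10×3.55 cos 80° → N_wall = 15.869 N.
ΣF_x = 0: f_floor = N_wall = 15.869 N.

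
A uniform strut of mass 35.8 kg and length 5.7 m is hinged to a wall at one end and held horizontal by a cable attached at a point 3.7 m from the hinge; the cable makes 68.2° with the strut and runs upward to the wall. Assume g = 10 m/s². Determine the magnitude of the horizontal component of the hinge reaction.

H_x ≈ 110 N

Take torques about the hinge: T sin 68.2° · 3.7 = 35.8×10×2.85 = 1020.3 N·m.
So T = 1020.3 / (0.9285 × 3.7) = 297 N.
ΣF_x = 0: H_x = T cos 68.2° = 110.29 N.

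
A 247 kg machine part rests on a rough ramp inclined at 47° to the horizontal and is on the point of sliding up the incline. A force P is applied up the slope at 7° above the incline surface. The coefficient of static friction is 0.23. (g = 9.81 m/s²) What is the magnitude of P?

P ≈ 2110 N

On the verge of sliding up the incline, friction equals μN and acts down the slope.
Perpendicular: N + P sin 7° = W cos 47° = 1653 N.
Along incline: P cos 7° = W sin 47° + μN  with W sin 47° = 1772 N.
Solving the pair for P and N: P = 2109 N, N = 1396 N (and f = μN = 321 N).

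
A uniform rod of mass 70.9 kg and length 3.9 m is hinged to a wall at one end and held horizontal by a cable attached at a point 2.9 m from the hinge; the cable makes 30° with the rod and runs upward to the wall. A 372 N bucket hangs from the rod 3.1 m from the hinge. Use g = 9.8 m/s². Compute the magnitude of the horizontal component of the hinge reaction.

Take torques about the hinge: T sin 30° · 2.9 = 70.9×9.8×1.95 + 372×3.1 = 2508.1 N·m.
So T = 2508.1 / (0.5000 × 2.9) = 1729.7 N.
ΣF_x = 0: H_x = T cos 30° = 1498 N.

H_x ≈ 1500 N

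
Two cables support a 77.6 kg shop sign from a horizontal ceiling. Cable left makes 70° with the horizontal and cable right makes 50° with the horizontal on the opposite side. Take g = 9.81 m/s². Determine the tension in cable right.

T_right ≈ 301 N

Weight W = 77.6 × 9.81 = 761.3 N acts straight down.
Horizontal: T_left cos 70° = T_right cos 50°  →  T_left = 1.879 T_right.
Vertical: T_left sin 70° + T_right sin 50° = 761.3.
Substituting the horizontal relation into the vertical equation gives 2.532 T_right = 761.3, so T_right = 300.6 N.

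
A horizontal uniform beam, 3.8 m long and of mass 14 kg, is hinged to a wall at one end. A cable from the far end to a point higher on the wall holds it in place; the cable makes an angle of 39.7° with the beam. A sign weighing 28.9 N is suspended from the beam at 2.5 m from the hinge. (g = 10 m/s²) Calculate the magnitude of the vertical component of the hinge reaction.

|H_y| ≈ 79.9 N

Take torques about the hinge: T sin 39.7° · 3.8 = 14×10×1.9 + 28.9×2.5 = 338.25 N·m.
So T = 338.25 / (0.6388 × 3.8) = 139.35 N.
ΣF_y = 0: H_y = (14×10 + 28.9) − T sin 39.7° = 168.9 − 89.013 = 79.887 N.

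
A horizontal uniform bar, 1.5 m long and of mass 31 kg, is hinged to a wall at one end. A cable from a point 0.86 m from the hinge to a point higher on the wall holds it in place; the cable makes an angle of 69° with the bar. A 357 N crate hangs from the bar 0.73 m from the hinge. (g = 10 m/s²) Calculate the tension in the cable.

Take torques about the hinge: T sin 69° · 0.86 = 31×10×0.75 + 357×0.73 = 493.11 N·m.
So T = 493.11 / (0.9336 × 0.86) = 614.18 N.

T ≈ 614 N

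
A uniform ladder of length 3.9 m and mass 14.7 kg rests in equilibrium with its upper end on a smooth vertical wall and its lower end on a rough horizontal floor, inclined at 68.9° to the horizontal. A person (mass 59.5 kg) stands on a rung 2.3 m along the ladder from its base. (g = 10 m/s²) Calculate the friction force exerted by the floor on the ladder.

f ≈ 164 N

Torques about the foot: N_wall · 3.9 sin 68.9° = 14.7×10×1.95 cos 68.9° + 59.5×10×2.3 cos 68.9° → N_wall = 163.76 N.
ΣF_x = 0: f_floor = N_wall = 163.76 N.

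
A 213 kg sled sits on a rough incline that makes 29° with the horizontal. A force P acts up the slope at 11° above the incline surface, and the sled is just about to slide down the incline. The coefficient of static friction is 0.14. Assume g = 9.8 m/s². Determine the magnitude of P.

On the verge of sliding down the incline, friction equals μN and acts up the slope.
Perpendicular: N + P sin 11° = W cos 29° = 1826 N.
Along incline: P cos 11° + μN = W sin 29° with W sin 29° = 1012 N.
Solving the pair for P and N: P = 792.1 N, N = 1675 N (and f = μN = 234.4 N).

P ≈ 792 N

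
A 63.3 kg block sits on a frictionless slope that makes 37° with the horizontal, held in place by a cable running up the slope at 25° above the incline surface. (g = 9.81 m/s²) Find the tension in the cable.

Take axes along and perpendicular to the incline. Weight components: W sin 37° = 373.7 N down-slope, W cos 37° = 495.9 N into the surface.
Along incline: T cos 25° = W sin 37° → T = 412.3 N.
Perpendicular: N = W cos 37° − T sin 25° = 321.7 N.

T ≈ 412 N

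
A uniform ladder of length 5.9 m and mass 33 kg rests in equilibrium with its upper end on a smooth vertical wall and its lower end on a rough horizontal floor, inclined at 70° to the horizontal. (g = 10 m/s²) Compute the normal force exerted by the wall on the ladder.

N_wall ≈ 60.1 N

Torques about the foot: N_wall · 5.9 sin 70° = 33×10×2.95 cos 70° → N_wall = 60.055 N.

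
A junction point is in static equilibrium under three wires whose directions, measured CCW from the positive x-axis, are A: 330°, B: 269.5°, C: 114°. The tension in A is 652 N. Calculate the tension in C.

T_C ≈ 1370 N

Resolve: ΣF_x = 652 cos 330° + T_B cos 269.5° + T_C cos 114° = 0.
        ΣF_y = 652 sin 330° + T_B sin 269.5° + T_C sin 114° = 0.
The known terms sum to (564.6, -326) N, so -0.0087 T_B − 0.4067 T_C = -564.6 and -1.0000 T_B + 0.9135 T_C = 326.
Solving simultaneously: T_B = 924.1 N, T_C = 1368 N.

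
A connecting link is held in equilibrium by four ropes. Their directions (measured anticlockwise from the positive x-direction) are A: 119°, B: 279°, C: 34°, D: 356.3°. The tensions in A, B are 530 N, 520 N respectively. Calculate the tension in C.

T_C ≈ 100 N

Resolve: ΣF_x = 530 cos 119° + 520 cos 279° + T_C cos 34° + T_D cos 356.3° = 0.
        ΣF_y = 530 sin 119° + 520 sin 279° + T_C sin 34° + T_D sin 356.3° = 0.
The known terms sum to (-175.6, -50.05) N, so 0.8290 T_C + 0.9979 T_D = 175.6 and 0.5592 T_C − 0.0645 T_D = 50.05.
Solving simultaneously: T_C = 100.2 N, T_D = 92.72 N.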